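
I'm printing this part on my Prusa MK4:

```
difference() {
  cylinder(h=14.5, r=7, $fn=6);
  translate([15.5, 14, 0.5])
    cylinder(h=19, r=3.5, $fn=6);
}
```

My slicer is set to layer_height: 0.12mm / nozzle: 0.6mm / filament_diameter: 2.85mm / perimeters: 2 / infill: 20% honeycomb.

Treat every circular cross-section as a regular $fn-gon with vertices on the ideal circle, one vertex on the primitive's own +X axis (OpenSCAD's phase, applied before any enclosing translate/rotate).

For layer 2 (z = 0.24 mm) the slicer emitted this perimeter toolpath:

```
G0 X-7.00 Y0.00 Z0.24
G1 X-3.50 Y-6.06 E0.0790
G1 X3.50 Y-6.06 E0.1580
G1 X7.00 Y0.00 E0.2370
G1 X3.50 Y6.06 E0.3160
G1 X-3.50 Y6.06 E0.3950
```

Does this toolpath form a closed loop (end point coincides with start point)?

no

Start point (G0): (-7.00, 0.00). End point (last G1): the path does not return to the start — open.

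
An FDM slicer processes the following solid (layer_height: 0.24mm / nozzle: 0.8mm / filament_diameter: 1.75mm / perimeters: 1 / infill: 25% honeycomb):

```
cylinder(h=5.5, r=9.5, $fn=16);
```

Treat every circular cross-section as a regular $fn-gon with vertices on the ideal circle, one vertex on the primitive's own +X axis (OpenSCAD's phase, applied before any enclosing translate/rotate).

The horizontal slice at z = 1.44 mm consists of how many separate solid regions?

1

At z = 1.44 mm: the r=9.5 cylinder gives a regular 16-gon of circumradius 9.5 (constant along its height). The result has 1 disconnected region.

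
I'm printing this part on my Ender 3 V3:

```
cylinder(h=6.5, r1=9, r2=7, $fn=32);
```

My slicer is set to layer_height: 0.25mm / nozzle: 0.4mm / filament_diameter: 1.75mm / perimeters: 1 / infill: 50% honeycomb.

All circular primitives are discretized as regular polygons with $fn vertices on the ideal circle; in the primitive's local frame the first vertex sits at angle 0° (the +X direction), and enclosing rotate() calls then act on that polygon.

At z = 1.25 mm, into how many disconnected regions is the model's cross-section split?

1

At z = 1.25 mm: the cone contributes a regular 32-gon of circumradius 8.615 (interpolated between r1=9 and r2=7 at t=0.192). The result has 1 disconnected region.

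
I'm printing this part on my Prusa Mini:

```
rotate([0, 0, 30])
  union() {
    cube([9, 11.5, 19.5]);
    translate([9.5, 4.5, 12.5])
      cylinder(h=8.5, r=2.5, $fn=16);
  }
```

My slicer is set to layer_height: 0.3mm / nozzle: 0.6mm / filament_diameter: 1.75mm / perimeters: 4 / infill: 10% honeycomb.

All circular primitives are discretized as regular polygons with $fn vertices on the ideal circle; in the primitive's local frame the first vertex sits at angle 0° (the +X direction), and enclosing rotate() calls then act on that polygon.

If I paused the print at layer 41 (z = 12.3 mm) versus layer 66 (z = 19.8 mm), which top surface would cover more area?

layer 41 (z = 12.3 mm)

Layer 41 (z = 12.3): the cube (footprint 9×11.5) is included at this height (area 103.50 mm²); the cylinder at (9.5, 4.5) is not intersected at this z (z outside [12.5, 21]); Taking the union: only the 9×11.5 cube is present, so the union is just that shape — area = 103.50 mm²; (rotated 30° about Z; rotation is an isometry so areas/perimeters/island counts are preserved). So its area = 103.50 mm². Layer 66 (z = 19.8): the cube does not reach this height (z outside [0, 19.5]); the cylinder at (9.5, 4.5): section is a regular 16-gon, circumradius r=2.5 (area = (16/2)·2.500²·sin(360°/16) = 19.13 mm²); Taking the union: only the r=2.5 cylinder at (9.5, 4.5) is present, so the union is just that shape — area = 19.13 mm²; (whole slice rotated 30° about Z — lengths, areas and connectivity unchanged). So its area = 19.13 mm². Layer 41 is larger (103.50 vs 19.13 mm²).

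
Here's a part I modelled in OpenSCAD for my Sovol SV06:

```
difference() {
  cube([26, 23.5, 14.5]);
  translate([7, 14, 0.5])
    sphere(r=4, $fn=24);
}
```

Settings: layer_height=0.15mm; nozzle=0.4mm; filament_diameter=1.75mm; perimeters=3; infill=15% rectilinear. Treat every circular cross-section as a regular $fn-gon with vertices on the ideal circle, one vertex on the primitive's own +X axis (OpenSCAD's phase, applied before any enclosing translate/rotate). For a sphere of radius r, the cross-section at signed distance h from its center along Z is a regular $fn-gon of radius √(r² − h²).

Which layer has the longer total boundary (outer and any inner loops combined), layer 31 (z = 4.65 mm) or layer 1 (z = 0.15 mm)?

Layer 31 (z = 4.65): the cube (footprint 26×23.5) is included at this height (perimeter 99.00 mm); the sphere at (7, 14) is not intersected at this z (|z−center|=4.150 > r=4); After the difference (first − rest): none of the subtracted shapes is present at this height, so the 26×23.5 cube is unchanged — boundary = 99.00 mm. So its perimeter = 99.00 mm. Layer 1 (z = 0.15): the cube (footprint 26×23.5) is included at this height (perimeter 99.00 mm); the r=4 sphere at (7, 14) contributes a regular 24-gon of circumradius √(4²−0.35²) = 3.985 (perimeter = 2·24·3.985·sin(180°/24) = 24.96 mm); Subtracting the remaining from the first: starting from the 26×23.5 cube, the r=4 sphere at (7, 14) lies wholly inside it (removes its full 49.31 mm² and its 24.96 mm outline becomes a hole wall) — boundary (outer + 1 inner loop) = 123.96 mm. So its perimeter = 123.96 mm. Layer 1 is larger (123.96 vs 99.00 mm).

layer 1 (z = 0.15 mm)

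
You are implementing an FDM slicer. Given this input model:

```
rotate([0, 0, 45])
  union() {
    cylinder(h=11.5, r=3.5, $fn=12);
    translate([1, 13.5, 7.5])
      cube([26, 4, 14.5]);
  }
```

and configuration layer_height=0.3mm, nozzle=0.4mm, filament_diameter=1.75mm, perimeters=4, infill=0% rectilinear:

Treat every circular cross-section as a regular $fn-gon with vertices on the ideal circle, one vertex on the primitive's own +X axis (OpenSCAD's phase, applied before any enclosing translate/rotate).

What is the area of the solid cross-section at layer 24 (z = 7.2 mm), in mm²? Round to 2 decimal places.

At z = 7.2 mm: the r=3.5 cylinder contributes a regular 12-gon of circumradius 3.5 (area = (12/2)·3.500²·sin(360°/12) = 36.75 mm²); the cube at (1, 13.5) is not intersected at this z (z outside [7.5, 22]); Combining (union): only the r=3.5 cylinder is present, so the union is just that shape — area = 36.75 mm²; (rotated 45° about Z; rotation is an isometry so areas/perimeters/island counts are preserved). Overall, the cross-section is a single solid region. Net area = 36.75 mm².

36.75 mm²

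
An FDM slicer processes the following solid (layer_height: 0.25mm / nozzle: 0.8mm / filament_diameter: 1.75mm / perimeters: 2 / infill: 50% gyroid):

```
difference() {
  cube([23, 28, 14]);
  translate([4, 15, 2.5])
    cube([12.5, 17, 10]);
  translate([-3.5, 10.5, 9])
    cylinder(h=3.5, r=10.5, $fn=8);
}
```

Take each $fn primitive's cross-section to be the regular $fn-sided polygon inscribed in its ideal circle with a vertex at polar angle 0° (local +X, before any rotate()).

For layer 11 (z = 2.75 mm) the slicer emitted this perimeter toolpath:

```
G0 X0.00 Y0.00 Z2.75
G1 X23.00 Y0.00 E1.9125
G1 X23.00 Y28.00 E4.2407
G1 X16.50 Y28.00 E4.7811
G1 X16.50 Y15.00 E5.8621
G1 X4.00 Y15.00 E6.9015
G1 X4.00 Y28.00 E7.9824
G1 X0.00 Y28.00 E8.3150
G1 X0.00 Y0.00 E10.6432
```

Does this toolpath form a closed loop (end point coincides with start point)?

Start point (G0): (0.00, 0.00). End point (last G1): the path returns to the start — closed.

yes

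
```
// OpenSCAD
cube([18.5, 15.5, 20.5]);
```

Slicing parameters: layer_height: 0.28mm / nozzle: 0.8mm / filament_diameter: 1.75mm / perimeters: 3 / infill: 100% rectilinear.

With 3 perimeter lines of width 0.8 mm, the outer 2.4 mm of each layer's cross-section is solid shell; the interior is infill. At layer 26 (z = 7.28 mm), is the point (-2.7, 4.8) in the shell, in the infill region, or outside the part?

At z = 7.28 mm: the 18.5×15.5 cube contributes its full rectangle. Overall, the cross-section is a single solid region. The nearest boundary edge runs (0.00, 15.50)→(0.00, 0.00); distance from the point to it = 2.70 mm. The point is not inside any of the regions above, so it lies outside the cross-section (2.70 mm from the nearest boundary).

outside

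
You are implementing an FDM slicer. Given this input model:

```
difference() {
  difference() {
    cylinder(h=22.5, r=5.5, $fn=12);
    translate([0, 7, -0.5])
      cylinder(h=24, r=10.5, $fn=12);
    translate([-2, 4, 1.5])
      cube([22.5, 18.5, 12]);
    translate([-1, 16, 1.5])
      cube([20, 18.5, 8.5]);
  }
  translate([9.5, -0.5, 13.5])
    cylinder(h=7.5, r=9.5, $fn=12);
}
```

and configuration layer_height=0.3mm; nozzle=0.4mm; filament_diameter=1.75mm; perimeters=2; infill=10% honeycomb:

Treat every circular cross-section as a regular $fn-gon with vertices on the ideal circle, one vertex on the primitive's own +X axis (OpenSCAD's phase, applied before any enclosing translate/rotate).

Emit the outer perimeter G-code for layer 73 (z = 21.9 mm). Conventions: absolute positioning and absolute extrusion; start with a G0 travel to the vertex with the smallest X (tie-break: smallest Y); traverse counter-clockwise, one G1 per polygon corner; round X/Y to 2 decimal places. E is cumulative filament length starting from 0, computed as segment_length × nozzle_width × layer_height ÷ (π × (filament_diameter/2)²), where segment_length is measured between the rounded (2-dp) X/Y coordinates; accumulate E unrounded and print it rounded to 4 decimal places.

At z = 21.9 mm: the cylinder: section is a regular 12-gon, circumradius r=5.5; the r=10.5 cylinder at (0, 7) contributes a regular 12-gon of circumradius 10.5; the cube at (-2, 4) does not reach this height (z outside [1.5, 13.5]); the cube at (-1, 16) is absent (z outside [1.5, 10]); Subtracting the remaining from the first: starting from the r=5.5 cylinder, the r=10.5 cylinder at (0, 7) partially overlaps it — only the 74.58 mm² overlap (of its 330.75 mm²) is removed, clipping the outline — 1 connected region; the cylinder at (9.5, -0.5) does not reach this height (z outside [13.5, 21]); Subtracting the remaining from the first: none of the subtracted shapes is present at this height, so that combined region is unchanged — 1 connected region. The outline is a single polygon with 8 vertices. Extrusion per mm of travel: 0.4 × 0.3 / (π × 0.875²) = 0.049890. Accumulating E over each segment gives final E = 1.1351.

G0 X-4.92 Y-2.18 Z21.90
G1 X-4.76 Y-2.75 E0.0295
G1 X-2.75 Y-4.76 E0.1714
G1 X0.00 Y-5.50 E0.3134
G1 X2.75 Y-4.76 E0.4555
G1 X4.76 Y-2.75 E0.5973
G1 X4.92 Y-2.18 E0.6269
G1 X0.00 Y-3.50 E0.8810
G1 X-4.92 Y-2.18 E1.1351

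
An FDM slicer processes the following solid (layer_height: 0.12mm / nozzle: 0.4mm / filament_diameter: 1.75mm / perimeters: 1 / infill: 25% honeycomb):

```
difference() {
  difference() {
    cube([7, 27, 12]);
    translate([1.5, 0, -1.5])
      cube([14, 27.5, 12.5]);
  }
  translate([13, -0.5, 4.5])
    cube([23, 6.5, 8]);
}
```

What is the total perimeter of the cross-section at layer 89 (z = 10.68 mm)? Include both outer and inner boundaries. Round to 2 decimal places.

57.00 mm

At z = 10.68 mm: the cube (footprint 7×27) is included at this height (perimeter 68.00 mm); the 14×27.5 cube at (1.5, 0) contributes its full rectangle (perimeter 83.00 mm); After the difference (first − rest): starting from the 7×27 cube, the 14×27.5 cube at (1.5, 0) partially overlaps it — only the 148.50 mm² overlap (of its 385.00 mm²) is removed, clipping the outline — boundary = 57.00 mm; the 23×6.5 cube at (13, -0.5) contributes its full rectangle (perimeter 59.00 mm); Taking the first minus the rest: starting from the result so far, the 23×6.5 cube at (13, -0.5) misses the remaining region (no effect) — boundary = 57.00 mm. Overall, the cross-section is a single solid region. Total boundary length (outer) = 57.00 mm.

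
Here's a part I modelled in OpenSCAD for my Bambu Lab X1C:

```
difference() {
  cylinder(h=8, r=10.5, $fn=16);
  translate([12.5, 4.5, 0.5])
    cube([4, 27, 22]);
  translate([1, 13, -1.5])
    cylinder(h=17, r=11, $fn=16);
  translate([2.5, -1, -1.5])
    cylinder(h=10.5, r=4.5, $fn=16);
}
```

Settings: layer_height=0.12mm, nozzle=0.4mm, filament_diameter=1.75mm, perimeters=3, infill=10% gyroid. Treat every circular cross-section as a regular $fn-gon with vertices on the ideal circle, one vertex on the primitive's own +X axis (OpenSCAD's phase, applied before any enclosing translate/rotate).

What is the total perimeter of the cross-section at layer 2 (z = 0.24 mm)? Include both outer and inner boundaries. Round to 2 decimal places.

At z = 0.24 mm: the r=10.5 cylinder contributes a regular 16-gon of circumradius 10.5 (perimeter = 2·16·10.500·sin(180°/16) = 65.55 mm); the cube at (12.5, 4.5) does not reach this height (z outside [0.5, 22.5]); the r=11 cylinder at (1, 13) contributes a regular 16-gon of circumradius 11 (perimeter = 2·16·11.000·sin(180°/16) = 68.67 mm); the r=4.5 cylinder at (2.5, -1) gives a regular 16-gon of circumradius 4.5 (constant along its height) (perimeter = 2·16·4.500·sin(180°/16) = 28.09 mm); After the difference (first − rest): starting from the r=10.5 cylinder, the r=11 cylinder at (1, 13) partially overlaps it — only the 95.63 mm² overlap (of its 370.44 mm²) is removed, clipping the outline; the r=4.5 cylinder at (2.5, -1) partially overlaps it — only the 57.59 mm² overlap (of its 61.99 mm²) is removed, clipping the outline — boundary = 81.95 mm. Overall, the cross-section is a single solid region. Total boundary length (outer) = 81.95 mm.

81.95 mm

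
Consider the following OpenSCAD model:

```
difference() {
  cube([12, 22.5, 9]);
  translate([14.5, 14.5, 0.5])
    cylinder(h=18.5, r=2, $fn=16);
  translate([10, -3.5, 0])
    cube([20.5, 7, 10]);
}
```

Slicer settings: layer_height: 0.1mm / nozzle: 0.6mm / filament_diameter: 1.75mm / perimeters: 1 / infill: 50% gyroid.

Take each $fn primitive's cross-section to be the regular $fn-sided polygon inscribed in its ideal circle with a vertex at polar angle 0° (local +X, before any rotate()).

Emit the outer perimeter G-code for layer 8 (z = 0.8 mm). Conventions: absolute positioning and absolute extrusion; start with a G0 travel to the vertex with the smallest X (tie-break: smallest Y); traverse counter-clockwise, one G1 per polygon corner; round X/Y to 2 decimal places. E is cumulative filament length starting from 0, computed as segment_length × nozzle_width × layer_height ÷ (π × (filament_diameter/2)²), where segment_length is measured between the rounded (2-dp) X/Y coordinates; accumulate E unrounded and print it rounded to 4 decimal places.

At z = 0.8 mm: the 12×22.5 cube contributes its full rectangle; the r=2 cylinder at (14.5, 14.5) gives a regular 16-gon of circumradius 2 (constant along its height); the cube at (10, -3.5) (footprint 20.5×7) is included at this height; After the difference (first − rest): starting from the 12×22.5 cube, the r=2 cylinder at (14.5, 14.5) misses the remaining region (no effect); the 20.5×7 cube at (10, -3.5) partially overlaps it — only the 7.00 mm² overlap (of its 143.50 mm²) is removed, clipping the outline — 1 connected region. The outline is a single polygon with 6 vertices. Extrusion per mm of travel: 0.6 × 0.1 / (π × 0.875²) = 0.024945. Accumulating E over each segment gives final E = 1.7212.

G0 X0.00 Y0.00 Z0.80
G1 X10.00 Y0.00 E0.2495
G1 X10.00 Y3.50 E0.3368
G1 X12.00 Y3.50 E0.3866
G1 X12.00 Y22.50 E0.8606
G1 X0.00 Y22.50 E1.1599
G1 X0.00 Y0.00 E1.7212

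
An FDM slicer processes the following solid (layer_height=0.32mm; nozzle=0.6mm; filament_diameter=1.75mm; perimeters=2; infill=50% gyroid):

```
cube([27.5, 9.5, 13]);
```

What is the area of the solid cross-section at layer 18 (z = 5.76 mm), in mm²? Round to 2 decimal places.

At z = 5.76 mm: the cube is present — its section is the full 27.5×9.5 rectangle (area 261.25 mm²). Overall, the cross-section is a single solid region. Net area = 261.25 mm².

261.25 mm²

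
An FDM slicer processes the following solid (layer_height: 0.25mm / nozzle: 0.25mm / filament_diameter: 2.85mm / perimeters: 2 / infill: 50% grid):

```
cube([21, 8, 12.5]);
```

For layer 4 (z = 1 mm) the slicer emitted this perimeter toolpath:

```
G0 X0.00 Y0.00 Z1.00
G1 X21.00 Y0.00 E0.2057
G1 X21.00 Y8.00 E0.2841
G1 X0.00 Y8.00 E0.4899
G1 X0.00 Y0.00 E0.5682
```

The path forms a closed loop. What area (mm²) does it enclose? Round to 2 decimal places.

168.00 mm²

Apply the shoelace formula to the sequence of (X, Y) vertices; enclosed area = 168.00 mm².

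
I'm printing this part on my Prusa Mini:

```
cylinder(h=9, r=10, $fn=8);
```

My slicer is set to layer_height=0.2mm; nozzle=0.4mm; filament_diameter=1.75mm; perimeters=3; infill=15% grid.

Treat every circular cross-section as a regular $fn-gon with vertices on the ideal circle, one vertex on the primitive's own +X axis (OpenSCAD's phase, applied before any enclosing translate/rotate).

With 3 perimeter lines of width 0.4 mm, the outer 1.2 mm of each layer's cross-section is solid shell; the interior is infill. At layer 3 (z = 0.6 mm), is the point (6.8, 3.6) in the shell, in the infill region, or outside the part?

At z = 0.6 mm: the r=10 cylinder contributes a regular 8-gon of circumradius 10. Overall, the cross-section is a single solid region. The nearest boundary edge runs (10.00, 0.00)→(7.07, 7.07); distance from the point to it = 1.58 mm. The point is inside the cross-section and 1.58 mm from the nearest boundary — more than the 1.2 mm shell width (3 × 0.4), so it's in the infill interior.

infill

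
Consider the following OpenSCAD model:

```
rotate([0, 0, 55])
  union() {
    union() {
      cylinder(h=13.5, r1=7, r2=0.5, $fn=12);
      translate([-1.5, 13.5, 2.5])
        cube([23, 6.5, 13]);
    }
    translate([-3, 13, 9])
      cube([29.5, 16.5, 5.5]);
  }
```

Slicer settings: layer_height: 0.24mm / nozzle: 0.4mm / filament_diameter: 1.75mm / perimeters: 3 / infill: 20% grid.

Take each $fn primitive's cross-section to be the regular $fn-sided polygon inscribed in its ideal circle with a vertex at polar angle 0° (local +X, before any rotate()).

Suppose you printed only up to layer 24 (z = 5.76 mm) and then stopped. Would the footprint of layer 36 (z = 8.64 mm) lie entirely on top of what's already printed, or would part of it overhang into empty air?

entirely on top

Compare the two slices. At z = 5.76: the cone contributes a regular 12-gon of circumradius 4.227 (interpolated between r1=7 and r2=0.5 at t=0.427) (area = (12/2)·4.227²·sin(360°/12) = 53.59 mm²); the cube at (-1.5, 13.5) is present — its section is the full 23×6.5 rectangle (area 149.50 mm²); Taking the union: the 2 present regions are separate (no shared area or edge), so areas and boundary lengths simply add and each stays a separate island — area = 203.09 mm²; the cube at (-3, 13) is not intersected at this z (z outside [9, 14.5]); Taking the union: only the result so far is present, so the union is just that shape — area = 203.09 mm²; (rotated 55° about Z; rotation is an isometry so areas/perimeters/island counts are preserved). At z = 8.64: the cone: at t=0.640 of its height the radius interpolates to r₁+(r₂−r₁)t = 2.840, giving a regular 12-gon of that circumradius (area = (12/2)·2.840²·sin(360°/12) = 24.20 mm²); the 23×6.5 cube at (-1.5, 13.5) contributes its full rectangle (area 149.50 mm²); Taking the union: the 2 present regions are separate (no shared area or edge), so areas and boundary lengths simply add and each stays a separate island — area = 173.70 mm²; the cube at (-3, 13) is not intersected at this z (z outside [9, 14.5]); Taking the union: only that combined region is present, so the union is just that shape — area = 173.70 mm²; (whole slice rotated 55° about Z — lengths, areas and connectivity unchanged). Checking containment: the cross-section at z = 8.64 is a subset of the cross-section at z = 5.76.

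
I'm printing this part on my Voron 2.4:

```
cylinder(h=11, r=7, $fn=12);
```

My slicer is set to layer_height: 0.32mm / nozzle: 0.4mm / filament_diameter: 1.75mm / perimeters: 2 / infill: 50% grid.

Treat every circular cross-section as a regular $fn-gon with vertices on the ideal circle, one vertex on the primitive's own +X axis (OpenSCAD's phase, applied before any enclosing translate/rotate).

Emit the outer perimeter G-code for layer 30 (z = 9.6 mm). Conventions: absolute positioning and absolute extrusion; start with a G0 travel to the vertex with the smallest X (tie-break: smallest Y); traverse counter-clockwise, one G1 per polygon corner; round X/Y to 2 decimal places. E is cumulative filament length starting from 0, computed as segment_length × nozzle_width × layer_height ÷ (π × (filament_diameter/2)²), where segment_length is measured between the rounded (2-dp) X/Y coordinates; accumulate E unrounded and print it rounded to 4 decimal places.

At z = 9.6 mm: the cylinder: section is a regular 12-gon, circumradius r=7. The outline is a single polygon with 12 vertices. Extrusion per mm of travel: 0.4 × 0.32 / (π × 0.875²) = 0.053216. Accumulating E over each segment gives final E = 2.3135.

G0 X-7.00 Y0.00 Z9.60
G1 X-6.06 Y-3.50 E0.1929
G1 X-3.50 Y-6.06 E0.3855
G1 X0.00 Y-7.00 E0.5784
G1 X3.50 Y-6.06 E0.7712
G1 X6.06 Y-3.50 E0.9639
G1 X7.00 Y0.00 E1.1568
G1 X6.06 Y3.50 E1.3496
G1 X3.50 Y6.06 E1.5423
G1 X0.00 Y7.00 E1.7351
G1 X-3.50 Y6.06 E1.9280
G1 X-6.06 Y3.50 E2.1207
G1 X-7.00 Y0.00 E2.3135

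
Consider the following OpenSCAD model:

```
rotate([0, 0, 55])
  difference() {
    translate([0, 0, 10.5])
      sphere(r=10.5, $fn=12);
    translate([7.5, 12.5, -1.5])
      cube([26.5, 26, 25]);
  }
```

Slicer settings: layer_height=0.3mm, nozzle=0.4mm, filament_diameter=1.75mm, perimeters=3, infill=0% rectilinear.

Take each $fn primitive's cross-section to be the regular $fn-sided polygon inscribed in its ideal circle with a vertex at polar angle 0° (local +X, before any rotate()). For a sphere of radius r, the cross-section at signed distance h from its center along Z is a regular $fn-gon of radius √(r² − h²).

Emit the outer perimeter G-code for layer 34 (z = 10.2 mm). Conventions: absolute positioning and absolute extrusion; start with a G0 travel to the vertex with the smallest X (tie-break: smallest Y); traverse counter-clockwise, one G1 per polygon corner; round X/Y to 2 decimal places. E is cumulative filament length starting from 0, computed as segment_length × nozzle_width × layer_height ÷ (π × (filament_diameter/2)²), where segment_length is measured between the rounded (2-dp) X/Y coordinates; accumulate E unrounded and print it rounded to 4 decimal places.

At z = 10.2 mm: the r=10.5 sphere contributes a regular 12-gon of circumradius √(10.5²−0.3²) = 10.496; the cube at (7.5, 12.5) (footprint 26.5×26) is included at this height; Subtracting the remaining from the first: starting from the r=10.5 sphere, the 26.5×26 cube at (7.5, 12.5) misses the remaining region (no effect) — 1 connected region; (whole slice rotated 55° about Z — lengths, areas and connectivity unchanged). The outline is a single polygon with 12 vertices. Extrusion per mm of travel: 0.4 × 0.3 / (π × 0.875²) = 0.049890. Accumulating E over each segment gives final E = 3.2532.

G0 X-10.46 Y0.91 Z10.20
G1 X-9.51 Y-4.44 E0.2711
G1 X-6.02 Y-8.60 E0.5420
G1 X-0.91 Y-10.46 E0.8133
G1 X4.44 Y-9.51 E1.0844
G1 X8.60 Y-6.02 E1.3553
G1 X10.46 Y-0.91 E1.6266
G1 X9.51 Y4.44 E1.8977
G1 X6.02 Y8.60 E2.1686
G1 X0.91 Y10.46 E2.4399
G1 X-4.44 Y9.51 E2.7110
G1 X-8.60 Y6.02 E2.9819
G1 X-10.46 Y0.91 E3.2532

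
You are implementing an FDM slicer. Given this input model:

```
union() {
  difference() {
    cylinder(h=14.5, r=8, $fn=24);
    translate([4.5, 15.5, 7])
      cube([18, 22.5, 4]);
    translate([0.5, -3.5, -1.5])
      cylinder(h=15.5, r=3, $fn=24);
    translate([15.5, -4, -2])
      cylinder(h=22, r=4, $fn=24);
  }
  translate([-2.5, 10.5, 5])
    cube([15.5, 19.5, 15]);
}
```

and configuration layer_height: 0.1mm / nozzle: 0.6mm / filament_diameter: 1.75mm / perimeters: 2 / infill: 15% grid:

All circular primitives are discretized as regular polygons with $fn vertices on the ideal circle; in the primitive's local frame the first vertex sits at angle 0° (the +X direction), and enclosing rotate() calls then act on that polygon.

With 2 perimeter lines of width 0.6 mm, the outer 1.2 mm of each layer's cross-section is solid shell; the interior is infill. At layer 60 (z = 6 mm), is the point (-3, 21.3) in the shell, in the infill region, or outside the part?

outside

At z = 6 mm: the r=8 cylinder gives a regular 24-gon of circumradius 8 (constant along its height); the cube at (4.5, 15.5) does not reach this height (z outside [7, 11]); the r=3 cylinder at (0.5, -3.5) gives a regular 24-gon of circumradius 3 (constant along its height); the r=4 cylinder at (15.5, -4) gives a regular 24-gon of circumradius 4 (constant along its height); Taking the first minus the rest: starting from the r=8 cylinder, the r=3 cylinder at (0.5, -3.5) lies wholly inside it (removes its full 27.95 mm² and its 18.80 mm outline becomes a hole wall); the r=4 cylinder at (15.5, -4) misses the remaining region (no effect) — 1 connected region with 1 hole; the 15.5×19.5 cube at (-2.5, 10.5) contributes its full rectangle; Combining (union): the 2 present regions are separate (no shared area or edge), so areas and boundary lengths simply add and each stays a separate island — 2 connected regions with 1 hole. Overall, the cross-section has 2 separate islands and 1 hole. The nearest boundary edge runs (-2.50, 10.50)→(-2.50, 30.00); distance from the point to it = 0.50 mm. The point is not inside any of the regions above, so it lies outside the cross-section (0.50 mm from the nearest boundary).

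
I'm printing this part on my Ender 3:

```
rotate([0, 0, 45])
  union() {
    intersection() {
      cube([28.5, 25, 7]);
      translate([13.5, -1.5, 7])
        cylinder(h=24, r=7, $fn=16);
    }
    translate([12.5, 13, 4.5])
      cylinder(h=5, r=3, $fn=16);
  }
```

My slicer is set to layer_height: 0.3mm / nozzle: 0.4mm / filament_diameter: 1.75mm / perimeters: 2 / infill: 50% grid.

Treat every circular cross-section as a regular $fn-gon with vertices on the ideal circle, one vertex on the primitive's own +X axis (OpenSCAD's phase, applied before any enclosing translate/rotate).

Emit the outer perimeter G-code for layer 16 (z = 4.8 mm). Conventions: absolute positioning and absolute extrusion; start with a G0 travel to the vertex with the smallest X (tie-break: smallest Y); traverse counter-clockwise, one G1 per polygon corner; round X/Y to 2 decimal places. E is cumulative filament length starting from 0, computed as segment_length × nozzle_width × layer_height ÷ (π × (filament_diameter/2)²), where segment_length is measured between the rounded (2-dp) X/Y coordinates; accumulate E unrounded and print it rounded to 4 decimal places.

At z = 4.8 mm: the cube (footprint 28.5×25) is included at this height; the cylinder at (13.5, -1.5) is not intersected at this z (z outside [7, 31]); Taking the intersection: at least one operand is absent at this height, so nothing remains; the cylinder at (12.5, 13): section is a regular 16-gon, circumradius r=3; Taking the union: only the r=3 cylinder at (12.5, 13) is present, so the union is just that shape — 1 connected region; (rotated 45° about Z; rotation is an isometry so areas/perimeters/island counts are preserved). The outline is a single polygon with 16 vertices. Extrusion per mm of travel: 0.4 × 0.3 / (π × 0.875²) = 0.049890. Accumulating E over each segment gives final E = 0.9343.

G0 X-3.35 Y18.03 Z4.80
G1 X-3.13 Y16.88 E0.0584
G1 X-2.47 Y15.91 E0.1169
G1 X-1.50 Y15.26 E0.1752
G1 X-0.35 Y15.03 E0.2337
G1 X0.79 Y15.26 E0.2917
G1 X1.77 Y15.91 E0.3504
G1 X2.42 Y16.88 E0.4087
G1 X2.65 Y18.03 E0.4672
G1 X2.42 Y19.18 E0.5257
G1 X1.77 Y20.15 E0.5839
G1 X0.79 Y20.80 E0.6426
G1 X-0.35 Y21.03 E0.7006
G1 X-1.50 Y20.80 E0.7591
G1 X-2.47 Y20.15 E0.8174
G1 X-3.13 Y19.18 E0.8759
G1 X-3.35 Y18.03 E0.9343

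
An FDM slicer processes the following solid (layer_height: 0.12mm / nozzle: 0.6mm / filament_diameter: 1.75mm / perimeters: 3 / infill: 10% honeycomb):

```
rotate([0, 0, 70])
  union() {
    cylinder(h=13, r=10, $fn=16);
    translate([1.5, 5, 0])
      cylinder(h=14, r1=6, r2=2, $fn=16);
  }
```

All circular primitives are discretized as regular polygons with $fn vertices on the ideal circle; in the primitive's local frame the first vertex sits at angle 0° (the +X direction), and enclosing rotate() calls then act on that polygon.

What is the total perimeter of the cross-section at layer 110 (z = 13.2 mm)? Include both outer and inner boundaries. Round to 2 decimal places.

13.91 mm

At z = 13.2 mm: the cylinder does not reach this height (z outside [0, 13]); the cone at (1.5, 5): at t=0.943 of its height the radius interpolates to r₁+(r₂−r₁)t = 2.229, giving a regular 16-gon of that circumradius (perimeter = 2·16·2.229·sin(180°/16) = 13.91 mm); Taking the union: only the cone at (1.5, 5) is present, so the union is just that shape — boundary = 13.91 mm; (rotated 70° about Z; rotation is an isometry so areas/perimeters/island counts are preserved). Overall, the cross-section is a single solid region. Total boundary length (outer) = 13.91 mm.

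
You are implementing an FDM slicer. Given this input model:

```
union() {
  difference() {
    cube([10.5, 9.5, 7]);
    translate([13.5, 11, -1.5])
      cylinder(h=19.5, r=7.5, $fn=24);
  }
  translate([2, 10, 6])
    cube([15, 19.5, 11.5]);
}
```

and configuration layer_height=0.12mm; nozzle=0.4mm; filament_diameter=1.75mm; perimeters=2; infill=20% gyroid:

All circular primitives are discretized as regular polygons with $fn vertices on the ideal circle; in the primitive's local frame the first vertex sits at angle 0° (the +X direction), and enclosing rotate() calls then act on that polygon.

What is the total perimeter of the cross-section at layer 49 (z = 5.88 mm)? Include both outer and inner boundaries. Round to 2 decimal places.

37.52 mm

At z = 5.88 mm: the cube is present — its section is the full 10.5×9.5 rectangle (perimeter 40.00 mm); the r=7.5 cylinder at (13.5, 11) gives a regular 24-gon of circumradius 7.5 (constant along its height) (perimeter = 2·24·7.500·sin(180°/24) = 46.99 mm); After the difference (first − rest): starting from the 10.5×9.5 cube, the r=7.5 cylinder at (13.5, 11) partially overlaps it — only the 15.32 mm² overlap (of its 174.70 mm²) is removed, clipping the outline — boundary = 37.52 mm; the cube at (2, 10) is absent (z outside [6, 17.5]); Merging all regions: only the result so far is present, so the union is just that shape — boundary = 37.52 mm. Overall, the cross-section is a single solid region. Total boundary length (outer) = 37.52 mm.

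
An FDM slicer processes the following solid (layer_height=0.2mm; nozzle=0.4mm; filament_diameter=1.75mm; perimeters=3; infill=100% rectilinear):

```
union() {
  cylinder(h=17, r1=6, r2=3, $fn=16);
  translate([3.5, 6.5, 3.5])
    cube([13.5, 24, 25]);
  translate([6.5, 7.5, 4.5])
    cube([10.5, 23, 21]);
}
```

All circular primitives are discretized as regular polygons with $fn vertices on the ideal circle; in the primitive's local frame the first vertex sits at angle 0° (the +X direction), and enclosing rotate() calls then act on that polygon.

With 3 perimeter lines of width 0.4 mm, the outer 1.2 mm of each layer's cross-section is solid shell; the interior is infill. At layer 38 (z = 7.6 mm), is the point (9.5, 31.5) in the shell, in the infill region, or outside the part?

outside

At z = 7.6 mm: the cone (r1=6→r2=3) has section circumradius 4.659 here — a regular 16-gon; the cube at (3.5, 6.5) is present — its section is the full 13.5×24 rectangle; the cube at (6.5, 7.5) (footprint 10.5×23) is included at this height; Combining (union): the regions partially overlap (shared area 241.50 mm²), so overlapping operands fuse into one piece — 2 connected regions. Overall, the cross-section has 2 separate islands. The nearest boundary edge runs (6.50, 30.50)→(17.00, 30.50); distance from the point to it = 1.00 mm. The point is not inside any of the regions above, so it lies outside the cross-section (1.00 mm from the nearest boundary).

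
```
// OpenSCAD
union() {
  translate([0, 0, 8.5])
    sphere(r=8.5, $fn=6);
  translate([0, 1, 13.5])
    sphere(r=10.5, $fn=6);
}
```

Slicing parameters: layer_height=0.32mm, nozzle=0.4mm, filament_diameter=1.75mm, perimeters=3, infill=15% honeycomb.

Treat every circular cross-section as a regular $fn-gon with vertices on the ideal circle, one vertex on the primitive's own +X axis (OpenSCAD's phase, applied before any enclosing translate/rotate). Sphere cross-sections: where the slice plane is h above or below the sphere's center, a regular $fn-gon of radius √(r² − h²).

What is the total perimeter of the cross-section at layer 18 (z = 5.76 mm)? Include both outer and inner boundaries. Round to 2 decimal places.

At z = 5.76 mm: the r=8.5 sphere contributes a regular 6-gon of circumradius √(8.5²−2.74²) = 8.046 (perimeter = 2·6·8.046·sin(180°/6) = 48.28 mm); the r=10.5 sphere at (0, 1) contributes a regular 6-gon of circumradius √(10.5²−7.74²) = 7.095 (perimeter = 2·6·7.095·sin(180°/6) = 42.57 mm); Taking the union: the regions partially overlap (shared area 129.52 mm²), so the edge portions inside another operand are dropped and the merged outline is re-measured after clipping — boundary = 48.48 mm. Overall, the cross-section is a single solid region. Total boundary length (outer) = 48.48 mm.

48.48 mm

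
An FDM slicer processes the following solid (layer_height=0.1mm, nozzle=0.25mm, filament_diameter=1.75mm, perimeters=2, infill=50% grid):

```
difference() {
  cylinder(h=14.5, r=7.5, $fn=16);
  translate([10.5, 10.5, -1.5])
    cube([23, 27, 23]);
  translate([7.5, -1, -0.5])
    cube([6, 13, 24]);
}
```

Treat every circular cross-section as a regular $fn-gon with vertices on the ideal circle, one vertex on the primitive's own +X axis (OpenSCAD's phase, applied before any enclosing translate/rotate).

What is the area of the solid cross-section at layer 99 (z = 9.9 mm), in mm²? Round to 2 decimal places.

At z = 9.9 mm: the cylinder: section is a regular 16-gon, circumradius r=7.5 (area = (16/2)·7.500²·sin(360°/16) = 172.21 mm²); the cube at (10.5, 10.5) is present — its section is the full 23×27 rectangle (area 621.00 mm²); the 6×13 cube at (7.5, -1) contributes its full rectangle (area 78.00 mm²); Taking the first minus the rest: starting from the r=7.5 cylinder (172.21 mm²), the 23×27 cube at (10.5, 10.5) misses the remaining region (no effect); the 6×13 cube at (7.5, -1) misses the remaining region (no effect) — area = 172.21 mm². Overall, the cross-section is a single solid region. Net area = 172.21 mm².

172.21 mm²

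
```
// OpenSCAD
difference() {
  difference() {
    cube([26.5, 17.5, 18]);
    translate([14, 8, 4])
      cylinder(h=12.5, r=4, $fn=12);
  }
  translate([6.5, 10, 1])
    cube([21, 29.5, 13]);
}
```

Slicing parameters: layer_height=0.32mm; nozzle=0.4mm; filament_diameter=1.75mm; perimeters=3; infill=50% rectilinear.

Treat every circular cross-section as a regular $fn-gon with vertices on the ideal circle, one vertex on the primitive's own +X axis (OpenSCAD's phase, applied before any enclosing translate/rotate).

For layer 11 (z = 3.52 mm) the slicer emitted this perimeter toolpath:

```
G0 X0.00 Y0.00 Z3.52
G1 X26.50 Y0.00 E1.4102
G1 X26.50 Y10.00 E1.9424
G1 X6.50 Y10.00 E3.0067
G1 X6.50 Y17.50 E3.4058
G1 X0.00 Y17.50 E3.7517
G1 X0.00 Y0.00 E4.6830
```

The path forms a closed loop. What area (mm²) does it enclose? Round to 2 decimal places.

313.75 mm²

Apply the shoelace formula to the sequence of (X, Y) vertices; enclosed area = 313.75 mm².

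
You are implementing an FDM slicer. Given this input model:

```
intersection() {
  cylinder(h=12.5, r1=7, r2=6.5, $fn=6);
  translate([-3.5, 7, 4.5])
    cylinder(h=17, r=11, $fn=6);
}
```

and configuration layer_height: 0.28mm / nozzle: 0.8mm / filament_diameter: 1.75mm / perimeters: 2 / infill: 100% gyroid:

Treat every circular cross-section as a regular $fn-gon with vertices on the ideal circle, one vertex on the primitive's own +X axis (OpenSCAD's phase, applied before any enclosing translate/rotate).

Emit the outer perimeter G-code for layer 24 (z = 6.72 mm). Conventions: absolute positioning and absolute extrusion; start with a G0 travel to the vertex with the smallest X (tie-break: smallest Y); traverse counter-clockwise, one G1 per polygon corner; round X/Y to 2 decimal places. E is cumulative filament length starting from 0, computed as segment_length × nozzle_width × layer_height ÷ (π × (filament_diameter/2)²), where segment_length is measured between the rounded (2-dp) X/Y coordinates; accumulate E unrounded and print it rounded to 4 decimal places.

At z = 6.72 mm: the cone: at t=0.538 of its height the radius interpolates to r₁+(r₂−r₁)t = 6.731, giving a regular 6-gon of that circumradius; the r=11 cylinder at (-3.5, 7) gives a regular 6-gon of circumradius 11 (constant along its height); Taking the intersection: the r=11 cylinder at (-3.5, 7) partially overlaps the cone; clipping to the common part keeps 76.28 mm² — 1 connected region. The outline is a single polygon with 6 vertices. Extrusion per mm of travel: 0.8 × 0.28 / (π × 0.875²) = 0.093128. Accumulating E over each segment gives final E = 3.1016.

G0 X-6.73 Y0.00 Z6.72
G1 X-5.27 Y-2.53 E0.2720
G1 X2.00 Y-2.53 E0.9491
G1 X5.09 Y2.83 E1.5253
G1 X3.37 Y5.83 E1.8473
G1 X-3.37 Y5.83 E2.4750
G1 X-6.73 Y0.00 E3.1016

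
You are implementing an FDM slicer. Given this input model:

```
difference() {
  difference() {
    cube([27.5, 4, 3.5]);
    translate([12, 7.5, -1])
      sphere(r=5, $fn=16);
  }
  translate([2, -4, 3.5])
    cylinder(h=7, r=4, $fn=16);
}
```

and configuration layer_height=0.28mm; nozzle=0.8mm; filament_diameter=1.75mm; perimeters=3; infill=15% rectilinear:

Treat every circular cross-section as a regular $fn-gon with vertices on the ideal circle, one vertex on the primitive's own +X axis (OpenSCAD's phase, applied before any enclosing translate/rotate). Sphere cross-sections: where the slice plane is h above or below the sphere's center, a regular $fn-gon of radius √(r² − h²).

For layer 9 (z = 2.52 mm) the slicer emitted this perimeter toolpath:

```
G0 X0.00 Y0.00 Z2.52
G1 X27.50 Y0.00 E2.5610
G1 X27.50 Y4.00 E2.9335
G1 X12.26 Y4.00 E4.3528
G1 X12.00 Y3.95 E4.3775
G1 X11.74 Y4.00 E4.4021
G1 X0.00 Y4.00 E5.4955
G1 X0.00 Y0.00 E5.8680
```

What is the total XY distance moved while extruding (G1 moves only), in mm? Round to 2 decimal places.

63.01 mm

Sum the Euclidean lengths of each G1 segment: total = 63.01 mm.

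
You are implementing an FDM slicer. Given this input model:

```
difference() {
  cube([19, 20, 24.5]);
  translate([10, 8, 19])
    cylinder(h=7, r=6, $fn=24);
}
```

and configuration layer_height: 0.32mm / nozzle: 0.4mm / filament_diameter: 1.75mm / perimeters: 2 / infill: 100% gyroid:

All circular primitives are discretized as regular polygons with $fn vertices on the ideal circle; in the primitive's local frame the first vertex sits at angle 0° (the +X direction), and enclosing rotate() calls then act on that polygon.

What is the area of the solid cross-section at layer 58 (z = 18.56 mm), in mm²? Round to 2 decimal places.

380.00 mm²

At z = 18.56 mm: the 19×20 cube contributes its full rectangle (area 380.00 mm²); the cylinder at (10, 8) is not intersected at this z (z outside [19, 26]); Subtracting the remaining from the first: none of the subtracted shapes is present at this height, so the 19×20 cube is unchanged — area = 380.00 mm². Overall, the cross-section is a single solid region. Net area = 380.00 mm².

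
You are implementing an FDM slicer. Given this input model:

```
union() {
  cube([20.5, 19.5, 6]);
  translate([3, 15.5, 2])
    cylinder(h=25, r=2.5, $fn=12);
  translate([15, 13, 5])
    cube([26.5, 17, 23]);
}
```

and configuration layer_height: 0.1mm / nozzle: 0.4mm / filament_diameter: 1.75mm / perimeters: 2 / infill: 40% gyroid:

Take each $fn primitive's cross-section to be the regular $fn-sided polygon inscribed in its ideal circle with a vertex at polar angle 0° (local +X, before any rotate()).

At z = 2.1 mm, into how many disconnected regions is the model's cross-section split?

1

At z = 2.1 mm: the cube is present — its section is the full 20.5×19.5 rectangle; the r=2.5 cylinder at (3, 15.5) contributes a regular 12-gon of circumradius 2.5; the cube at (15, 13) is absent (z outside [5, 28]); Merging all regions: the r=2.5 cylinder at (3, 15.5) lies entirely inside the 20.5×19.5 cube, so the union is just the 20.5×19.5 cube — 1 connected region. The result has 1 disconnected region.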